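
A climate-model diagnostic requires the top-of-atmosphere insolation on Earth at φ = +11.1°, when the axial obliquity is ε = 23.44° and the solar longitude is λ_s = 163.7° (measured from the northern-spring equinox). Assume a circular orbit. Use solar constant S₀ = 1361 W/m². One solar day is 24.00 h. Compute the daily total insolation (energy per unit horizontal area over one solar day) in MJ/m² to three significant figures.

Solar declination: sin δ = sin ε · sin λ_s = sin 23.44° × sin 163.7° = 0.11165, so δ = +6.410°.
cos H₀ = −tan(+11.1°) tan(+6.410°) = -0.0220, H₀ = 1.5928 rad.
Bracket: H₀ sin φ sin δ + cos φ cos δ sin H₀ = 1.5928×0.19252×0.11165 + 0.98129×0.99375×0.99976 = 0.034237 + 0.974923 = 1.009160.
Q̄ = (S₀/π) × [bracket] = (1361/π) × 1.009160 = 437.19 W/m².
Daily total = Q̄ × 24.00 h × 3600 s/h = 437.19 × 24.00 × 3600 / 10⁶ = 37.77 MJ/m².

37.8 MJ/m²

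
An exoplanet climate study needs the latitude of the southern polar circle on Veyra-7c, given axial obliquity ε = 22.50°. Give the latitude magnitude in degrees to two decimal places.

67.50°

The polar circle is the lowest latitude that experiences at least one full rotation of continuous darkness at the northern-summer solstice; it lies at |φ| = 90° − ε = 90° − 22.50° = 67.50°.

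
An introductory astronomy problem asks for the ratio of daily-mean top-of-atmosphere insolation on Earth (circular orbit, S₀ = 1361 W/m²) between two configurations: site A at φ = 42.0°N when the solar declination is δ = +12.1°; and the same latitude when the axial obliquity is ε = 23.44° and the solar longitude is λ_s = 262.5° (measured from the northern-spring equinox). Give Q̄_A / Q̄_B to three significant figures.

Q̄_A / Q̄_B ≈ 3.00

— Configuration A (φ=+42.0°):
cos H₀ = −tan(+42.0°) tan(+12.100°) = -0.1930, H₀ = 1.7650 rad.
Bracket: H₀ sin φ sin δ + cos φ cos δ sin H₀ = 1.7650×0.66913×0.20962 + 0.74314×0.97778×0.98119 = 0.247564 + 0.712960 = 0.960524.
Q̄ = (S₀/π) × [bracket] = (1361/π) × 0.960524 = 416.12 W/m².
— Configuration B (φ=+42.0°):
Solar declination: sin δ = sin ε · sin λ_s = sin 23.44° × sin 262.5° = -0.39439, so δ = -23.228°.
cos H₀ = −tan(+42.0°) tan(-23.228°) = 0.3864, H₀ = 1.1740 rad.
Bracket: H₀ sin φ sin δ + cos φ cos δ sin H₀ = 1.1740×0.66913×-0.39439 + 0.74314×0.91895×0.92232 = -0.309816 + 0.629860 = 0.320044.
Q̄ = (S₀/π) × [bracket] = (1361/π) × 0.320044 = 138.65 W/m².
Ratio Q̄_A / Q̄_B = 416.12 / 138.65 = 3.001.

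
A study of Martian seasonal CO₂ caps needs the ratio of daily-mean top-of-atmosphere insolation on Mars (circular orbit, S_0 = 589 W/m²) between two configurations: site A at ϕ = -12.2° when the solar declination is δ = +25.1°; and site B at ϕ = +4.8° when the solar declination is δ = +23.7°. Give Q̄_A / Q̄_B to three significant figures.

Q̄_A / Q̄_B ≈ 0.775

— Configuration A (ϕ=-12.2°):
cos h₀ = −tan(-12.2°) tan(+25.100°) = 0.1013, h₀ = 1.4693 rad.
Bracket: h₀ sin ϕ sin δ + cos ϕ cos δ sin h₀ = 1.4693×-0.21132×0.42420 + 0.97742×0.90557×0.99486 = -0.131711 + 0.880573 = 0.748862.
Q̄ = (S_0/π) × [bracket] = (589/π) × 0.748862 = 140.40 W/m².
— Configuration B (ϕ=+4.8°):
cos h₀ = −tan(+4.8°) tan(+23.700°) = -0.0369, h₀ = 1.6077 rad.
Bracket: h₀ sin ϕ sin δ + cos ϕ cos δ sin h₀ = 1.6077×0.08368×0.40195 + 0.99649×0.91566×0.99932 = 0.054075 + 0.911826 = 0.965901.
Q̄ = (S_0/π) × [bracket] = (589/π) × 0.965901 = 181.09 W/m².
Ratio Q̄_A / Q̄_B = 140.40 / 181.09 = 0.7753.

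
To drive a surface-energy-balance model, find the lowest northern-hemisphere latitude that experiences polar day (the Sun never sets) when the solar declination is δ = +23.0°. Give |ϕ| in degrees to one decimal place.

Polar day requires cos h₀ = −tan ϕ tan δ ≤ −1, i.e. tan ϕ tan δ ≥ 1.
The boundary is |tan ϕ| · |tan δ| = 1, so |ϕ| = 90° − |δ| = 90° − 23.0° = 67.0° in the northern hemisphere.

|ϕ| = 67.0°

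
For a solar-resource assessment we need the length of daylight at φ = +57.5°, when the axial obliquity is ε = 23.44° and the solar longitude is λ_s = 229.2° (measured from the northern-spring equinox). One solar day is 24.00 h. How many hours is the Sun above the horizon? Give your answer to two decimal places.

8.04 h

Solar declination: sin δ = sin ε · sin λ_s = sin 23.44° × sin 229.2° = -0.30112, so δ = -17.525°.
cos H₀ = −tan φ · tan δ = −tan(+57.5°) × tan(-17.525°) = 0.4957, so H₀ = 1.0522 rad = 60.29°.
Daylight = 2H₀/(2π) × 24.00 h = (1.0522/π) × 24.00 = 8.04 h.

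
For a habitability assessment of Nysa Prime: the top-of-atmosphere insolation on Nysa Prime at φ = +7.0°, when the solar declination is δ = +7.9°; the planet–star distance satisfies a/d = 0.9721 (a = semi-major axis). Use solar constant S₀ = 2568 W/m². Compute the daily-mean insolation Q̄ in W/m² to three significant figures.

cos H₀ = −tan(+7.0°) tan(+7.900°) = -0.0170, H₀ = 1.5878 rad.
Bracket: H₀ sin φ sin δ + cos φ cos δ sin H₀ = 1.5878×0.12187×0.13744 + 0.99255×0.99051×0.99985 = 0.026595 + 0.982983 = 1.009578.
Inverse-square distance factor (a/d)² = 0.9721² = 0.944978.
Q̄ = (S₀/π) × 0.944978 × [bracket] = (2568/π) × 0.944978 × 1.009578 = 779.8 W/m².

Q̄ ≈ 780 W/m²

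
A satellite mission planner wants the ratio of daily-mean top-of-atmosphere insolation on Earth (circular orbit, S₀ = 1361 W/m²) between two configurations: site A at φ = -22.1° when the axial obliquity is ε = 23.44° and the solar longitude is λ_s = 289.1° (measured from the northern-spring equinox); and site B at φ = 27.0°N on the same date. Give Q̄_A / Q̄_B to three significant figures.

Q̄_A / Q̄_B ≈ 1.90

— Configuration A (φ=-22.1°):
Solar declination: sin δ = sin ε · sin λ_s = sin 23.44° × sin 289.1° = -0.37589, so δ = -22.079°.
cos H₀ = −tan(-22.1°) tan(-22.079°) = -0.1647, H₀ = 1.7363 rad.
Bracket: H₀ sin φ sin δ + cos φ cos δ sin H₀ = 1.7363×-0.37622×-0.37589 + 0.92653×0.92666×0.98634 = 0.245543 + 0.846850 = 1.092393.
Q̄ = (S₀/π) × [bracket] = (1361/π) × 1.092393 = 473.25 W/m².
— Configuration B (φ=+27.0°):
cos H₀ = −tan(+27.0°) tan(-22.079°) = 0.2067, H₀ = 1.3626 rad.
Bracket: H₀ sin φ sin δ + cos φ cos δ sin H₀ = 1.3626×0.45399×-0.37589 + 0.89101×0.92666×0.97841 = -0.232528 + 0.807837 = 0.575309.
Q̄ = (S₀/π) × [bracket] = (1361/π) × 0.575309 = 249.24 W/m².
Ratio Q̄_A / Q̄_B = 473.25 / 249.24 = 1.899.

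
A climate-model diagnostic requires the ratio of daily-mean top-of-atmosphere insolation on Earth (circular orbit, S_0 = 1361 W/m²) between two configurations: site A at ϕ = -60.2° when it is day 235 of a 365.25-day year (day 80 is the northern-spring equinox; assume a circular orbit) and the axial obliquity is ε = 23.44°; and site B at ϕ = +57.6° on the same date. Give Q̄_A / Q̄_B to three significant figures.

Q̄_A / Q̄_B ≈ 0.337

— Configuration A (ϕ=-60.2°):
Solar longitude: L_s = 360° × (235 − 80)/365.25 = 152.772°.
sin δ = sin 23.44° × sin 152.772° = 0.18200, so δ = +10.486°.
cos h₀ = −tan(-60.2°) tan(+10.486°) = 0.3232, h₀ = 1.2417 rad.
Bracket: h₀ sin ϕ sin δ + cos ϕ cos δ sin h₀ = 1.2417×-0.86777×0.18200 + 0.49697×0.98330×0.94633 = -0.196107 + 0.462444 = 0.266337.
Q̄ = (S_0/π) × [bracket] = (1361/π) × 0.266337 = 115.38 W/m².
— Configuration B (ϕ=+57.6°):
cos h₀ = −tan(+57.6°) tan(+10.486°) = -0.2917, h₀ = 1.8668 rad.
Bracket: h₀ sin ϕ sin δ + cos ϕ cos δ sin h₀ = 1.8668×0.84433×0.18200 + 0.53583×0.98330×0.95652 = 0.286868 + 0.503973 = 0.790841.
Q̄ = (S_0/π) × [bracket] = (1361/π) × 0.790841 = 342.61 W/m².
Ratio Q̄_A / Q̄_B = 115.38 / 342.61 = 0.3368.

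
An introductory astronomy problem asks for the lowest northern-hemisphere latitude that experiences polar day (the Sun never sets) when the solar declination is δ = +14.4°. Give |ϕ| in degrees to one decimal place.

|ϕ| = 75.6°

Polar day requires cos h₀ = −tan ϕ tan δ ≤ −1, i.e. tan ϕ tan δ ≥ 1.
The boundary is |tan ϕ| · |tan δ| = 1, so |ϕ| = 90° − |δ| = 90° − 14.4° = 75.6° in the northern hemisphere.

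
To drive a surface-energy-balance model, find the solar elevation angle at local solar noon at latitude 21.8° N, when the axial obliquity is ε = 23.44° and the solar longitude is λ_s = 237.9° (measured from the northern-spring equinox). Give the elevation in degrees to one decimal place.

48.5°

Solar declination: sin δ = sin ε · sin λ_s = sin 23.44° × sin 237.9° = -0.33698, so δ = -19.693°.
At local noon the hour angle is zero, so the zenith angle equals |φ − δ| = |+21.8° − (-19.693°)| = 41.493°.
Elevation = 90° − 41.493° = 48.5°.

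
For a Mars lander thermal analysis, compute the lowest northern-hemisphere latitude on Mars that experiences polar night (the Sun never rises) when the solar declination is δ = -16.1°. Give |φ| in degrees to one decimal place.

|φ| = 73.9°

Polar night requires cos H₀ = −tan φ tan δ ≥ 1, i.e. tan φ tan δ ≤ −1.
The boundary is |tan φ| · |tan δ| = 1, so |φ| = 90° − |δ| = 90° − 16.1° = 73.9° in the northern hemisphere.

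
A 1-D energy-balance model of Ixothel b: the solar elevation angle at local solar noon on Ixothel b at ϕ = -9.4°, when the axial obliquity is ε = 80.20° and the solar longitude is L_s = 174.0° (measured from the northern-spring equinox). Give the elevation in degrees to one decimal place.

74.7°

Solar declination: sin δ = sin ε · sin L_s = sin 80.20° × sin 174.0° = 0.10300, so δ = +5.912°.
At local noon the hour angle is zero, so the zenith angle equals |ϕ − δ| = |-9.4° − (+5.912°)| = 15.312°.
Elevation = 90° − 15.312° = 74.7°.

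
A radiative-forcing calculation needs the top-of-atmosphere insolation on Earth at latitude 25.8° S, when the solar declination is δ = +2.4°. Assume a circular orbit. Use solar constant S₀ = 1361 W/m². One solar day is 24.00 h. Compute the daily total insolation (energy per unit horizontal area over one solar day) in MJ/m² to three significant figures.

32.6 MJ/m²

cos H₀ = −tan(-25.8°) tan(+2.400°) = 0.0203, H₀ = 1.5505 rad.
Bracket: H₀ sin φ sin δ + cos φ cos δ sin H₀ = 1.5505×-0.43523×0.04188 + 0.90032×0.99912×0.99979 = -0.028262 + 0.899339 = 0.871077.
Q̄ = (S₀/π) × [bracket] = (1361/π) × 0.871077 = 377.37 W/m².
Daily total = Q̄ × 24.00 h × 3600 s/h = 377.37 × 24.00 × 3600 / 10⁶ = 32.60 MJ/m².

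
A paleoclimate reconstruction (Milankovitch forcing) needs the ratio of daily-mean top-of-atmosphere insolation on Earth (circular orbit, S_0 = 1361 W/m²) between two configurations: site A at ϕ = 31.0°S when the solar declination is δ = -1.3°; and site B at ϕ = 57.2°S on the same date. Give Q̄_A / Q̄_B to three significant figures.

— Configuration A (ϕ=-31.0°):
cos h₀ = −tan(-31.0°) tan(-1.300°) = -0.0136, h₀ = 1.5844 rad.
Bracket: h₀ sin ϕ sin δ + cos ϕ cos δ sin h₀ = 1.5844×-0.51504×-0.02269 + 0.85717×0.99974×0.99991 = 0.018516 + 0.856870 = 0.875386.
Q̄ = (S_0/π) × [bracket] = (1361/π) × 0.875386 = 379.23 W/m².
— Configuration B (ϕ=-57.2°):
cos h₀ = −tan(-57.2°) tan(-1.300°) = -0.0352, h₀ = 1.6060 rad.
Bracket: h₀ sin ϕ sin δ + cos ϕ cos δ sin h₀ = 1.6060×-0.84057×-0.02269 + 0.54171×0.99974×0.99938 = 0.030630 + 0.541233 = 0.571863.
Q̄ = (S_0/π) × [bracket] = (1361/π) × 0.571863 = 247.74 W/m².
Ratio Q̄_A / Q̄_B = 379.23 / 247.74 = 1.531.

Q̄_A / Q̄_B ≈ 1.53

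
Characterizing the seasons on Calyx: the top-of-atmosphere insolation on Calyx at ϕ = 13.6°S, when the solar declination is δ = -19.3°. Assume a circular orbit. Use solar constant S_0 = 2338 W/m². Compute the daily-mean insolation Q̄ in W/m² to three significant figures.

cos h₀ = −tan(-13.6°) tan(-19.300°) = -0.0847, h₀ = 1.6556 rad.
Bracket: h₀ sin ϕ sin δ + cos ϕ cos δ sin h₀ = 1.6556×-0.23514×-0.33051 + 0.97196×0.94380×0.99640 = 0.128667 + 0.914033 = 1.042700.
Q̄ = (S_0/π) × [bracket] = (2338/π) × 1.042700 = 776.0 W/m².

Q̄ ≈ 776 W/m²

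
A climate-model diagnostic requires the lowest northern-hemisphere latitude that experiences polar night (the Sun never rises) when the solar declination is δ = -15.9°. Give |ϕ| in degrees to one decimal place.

|ϕ| = 74.1°

Polar night requires cos h₀ = −tan ϕ tan δ ≥ 1, i.e. tan ϕ tan δ ≤ −1.
The boundary is |tan ϕ| · |tan δ| = 1, so |ϕ| = 90° − |δ| = 90° − 15.9° = 74.1° in the northern hemisphere.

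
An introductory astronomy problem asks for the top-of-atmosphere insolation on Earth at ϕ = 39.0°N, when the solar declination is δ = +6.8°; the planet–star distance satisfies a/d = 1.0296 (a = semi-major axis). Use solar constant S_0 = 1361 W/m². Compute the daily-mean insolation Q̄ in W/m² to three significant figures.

Q̄ ≈ 410 W/m²

cos h₀ = −tan(+39.0°) tan(+6.800°) = -0.0966, h₀ = 1.6675 rad.
Bracket: h₀ sin ϕ sin δ + cos ϕ cos δ sin h₀ = 1.6675×0.62932×0.11840 + 0.77715×0.99297×0.99533 = 0.124248 + 0.768083 = 0.892331.
Inverse-square distance factor (a/d)² = 1.0296² = 1.060076.
Q̄ = (S_0/π) × 1.060076 × [bracket] = (1361/π) × 1.060076 × 0.892331 = 409.8 W/m².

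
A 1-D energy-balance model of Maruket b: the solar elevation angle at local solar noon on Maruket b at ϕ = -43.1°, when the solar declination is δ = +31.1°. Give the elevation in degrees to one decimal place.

At local noon the hour angle is zero, so the zenith angle equals |ϕ − δ| = |-43.1° − (+31.100°)| = 74.200°.
Elevation = 90° − 74.200° = 15.8°.

15.8°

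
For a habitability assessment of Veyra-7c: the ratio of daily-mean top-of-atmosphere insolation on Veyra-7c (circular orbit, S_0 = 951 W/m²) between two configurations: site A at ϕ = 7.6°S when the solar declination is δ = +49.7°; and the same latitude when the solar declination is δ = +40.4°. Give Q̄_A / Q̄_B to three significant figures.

— Configuration A (ϕ=-7.6°):
cos h₀ = −tan(-7.6°) tan(+49.700°) = 0.1573, h₀ = 1.4128 rad.
Bracket: h₀ sin ϕ sin δ + cos ϕ cos δ sin h₀ = 1.4128×-0.13226×0.76267 + 0.99122×0.64679×0.98755 = -0.142510 + 0.633129 = 0.490619.
Q̄ = (S_0/π) × [bracket] = (951/π) × 0.490619 = 148.52 W/m².
— Configuration B (ϕ=-7.6°):
cos h₀ = −tan(-7.6°) tan(+40.400°) = 0.1136, h₀ = 1.4570 rad.
Bracket: h₀ sin ϕ sin δ + cos ϕ cos δ sin h₀ = 1.4570×-0.13226×0.64812 + 0.99122×0.76154×0.99353 = -0.124895 + 0.749970 = 0.625075.
Q̄ = (S_0/π) × [bracket] = (951/π) × 0.625075 = 189.22 W/m².
Ratio Q̄_A / Q̄_B = 148.52 / 189.22 = 0.7849.

Q̄_A / Q̄_B ≈ 0.785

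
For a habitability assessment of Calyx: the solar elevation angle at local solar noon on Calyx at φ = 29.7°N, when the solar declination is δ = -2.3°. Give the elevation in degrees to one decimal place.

At local noon the hour angle is zero, so the zenith angle equals |φ − δ| = |+29.7° − (-2.300°)| = 32.000°.
Elevation = 90° − 32.000° = 58.0°.

58.0°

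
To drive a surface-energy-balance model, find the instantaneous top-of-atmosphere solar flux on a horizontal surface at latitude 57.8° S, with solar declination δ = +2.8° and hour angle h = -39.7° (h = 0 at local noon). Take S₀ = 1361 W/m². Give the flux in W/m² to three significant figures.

cos θ_z = sin φ sin δ + cos φ cos δ cos h = -0.041336 + 0.409505 = 0.368169.
Flux = S₀ · cos θ_z = 1361 × 0.368169 = 501.1 W/m².

501 W/m²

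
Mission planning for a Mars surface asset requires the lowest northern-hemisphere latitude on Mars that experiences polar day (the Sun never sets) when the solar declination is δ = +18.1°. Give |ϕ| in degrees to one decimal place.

|ϕ| = 71.9°

Polar day requires cos h₀ = −tan ϕ tan δ ≤ −1, i.e. tan ϕ tan δ ≥ 1.
The boundary is |tan ϕ| · |tan δ| = 1, so |ϕ| = 90° − |δ| = 90° − 18.1° = 71.9° in the northern hemisphere.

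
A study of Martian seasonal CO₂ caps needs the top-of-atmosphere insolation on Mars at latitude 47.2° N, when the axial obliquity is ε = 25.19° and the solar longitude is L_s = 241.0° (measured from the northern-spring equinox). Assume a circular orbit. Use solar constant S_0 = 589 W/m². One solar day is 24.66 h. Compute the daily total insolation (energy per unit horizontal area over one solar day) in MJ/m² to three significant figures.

4.36 MJ/m²

Solar declination: sin δ = sin ε · sin L_s = sin 25.19° × sin 241.0° = -0.37226, so δ = -21.855°.
cos h₀ = −tan(+47.2°) tan(-21.855°) = 0.4331, h₀ = 1.1228 rad.
Bracket: h₀ sin ϕ sin δ + cos ϕ cos δ sin h₀ = 1.1228×0.73373×-0.37226 + 0.67944×0.92813×0.90133 = -0.306680 + 0.568386 = 0.261706.
Q̄ = (S_0/π) × [bracket] = (589/π) × 0.261706 = 49.066 W/m².
Daily total = Q̄ × 24.66 h × 3600 s/h = 49.066 × 24.66 × 3600 / 10⁶ = 4.356 MJ/m².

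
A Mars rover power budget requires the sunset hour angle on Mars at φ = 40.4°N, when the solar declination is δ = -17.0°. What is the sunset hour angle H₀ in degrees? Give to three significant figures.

H₀ = 74.9°

cos H₀ = −tan φ · tan δ = −tan(+40.4°) × tan(-17.000°) = 0.2602, so H₀ = 1.3076 rad = 74.92°.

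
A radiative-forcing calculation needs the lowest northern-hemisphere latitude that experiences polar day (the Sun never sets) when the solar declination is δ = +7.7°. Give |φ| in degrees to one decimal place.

Polar day requires cos H₀ = −tan φ tan δ ≤ −1, i.e. tan φ tan δ ≥ 1.
The boundary is |tan φ| · |tan δ| = 1, so |φ| = 90° − |δ| = 90° − 7.7° = 82.3° in the northern hemisphere.

|φ| = 82.3°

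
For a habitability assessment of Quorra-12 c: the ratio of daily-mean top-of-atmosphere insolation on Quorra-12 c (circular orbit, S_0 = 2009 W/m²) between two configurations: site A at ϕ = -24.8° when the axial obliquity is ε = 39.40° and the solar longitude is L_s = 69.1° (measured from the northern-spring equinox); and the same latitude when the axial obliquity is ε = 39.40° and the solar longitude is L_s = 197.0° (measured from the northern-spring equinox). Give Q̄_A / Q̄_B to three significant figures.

Q̄_A / Q̄_B ≈ 0.376

— Configuration A (ϕ=-24.8°):
Solar declination: sin δ = sin ε · sin L_s = sin 39.40° × sin 69.1° = 0.59297, so δ = +36.368°.
cos h₀ = −tan(-24.8°) tan(+36.368°) = 0.3403, h₀ = 1.2236 rad.
Bracket: h₀ sin ϕ sin δ + cos ϕ cos δ sin h₀ = 1.2236×-0.41945×0.59297 + 0.90778×0.80523×0.94033 = -0.304335 + 0.687355 = 0.383020.
Q̄ = (S_0/π) × [bracket] = (2009/π) × 0.383020 = 244.94 W/m².
— Configuration B (ϕ=-24.8°):
Solar declination: sin δ = sin ε · sin L_s = sin 39.40° × sin 197.0° = -0.18558, so δ = -10.695°.
cos h₀ = −tan(-24.8°) tan(-10.695°) = -0.0873, h₀ = 1.6582 rad.
Bracket: h₀ sin ϕ sin δ + cos ϕ cos δ sin h₀ = 1.6582×-0.41945×-0.18558 + 0.90778×0.98263×0.99619 = 0.129077 + 0.888613 = 1.017690.
Q̄ = (S_0/π) × [bracket] = (2009/π) × 1.017690 = 650.80 W/m².
Ratio Q̄_A / Q̄_B = 244.94 / 650.80 = 0.3764.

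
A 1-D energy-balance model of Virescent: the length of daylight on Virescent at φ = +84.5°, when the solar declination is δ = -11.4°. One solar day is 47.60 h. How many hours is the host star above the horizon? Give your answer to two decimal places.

0.00 h

cos H₀ = −tan φ · tan δ = 2.0941 ≥ 1, so the host star never rises (polar night) and H₀ = 0.
Daylight = 2H₀/(2π) × 47.60 h = (0.0000/π) × 47.60 = 0.00 h.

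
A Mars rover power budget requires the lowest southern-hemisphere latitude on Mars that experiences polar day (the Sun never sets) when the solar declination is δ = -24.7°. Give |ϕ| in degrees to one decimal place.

|ϕ| = 65.3°

Polar day requires cos h₀ = −tan ϕ tan δ ≤ −1, i.e. tan ϕ tan δ ≥ 1.
The boundary is |tan ϕ| · |tan δ| = 1, so |ϕ| = 90° − |δ| = 90° − 24.7° = 65.3° in the southern hemisphere.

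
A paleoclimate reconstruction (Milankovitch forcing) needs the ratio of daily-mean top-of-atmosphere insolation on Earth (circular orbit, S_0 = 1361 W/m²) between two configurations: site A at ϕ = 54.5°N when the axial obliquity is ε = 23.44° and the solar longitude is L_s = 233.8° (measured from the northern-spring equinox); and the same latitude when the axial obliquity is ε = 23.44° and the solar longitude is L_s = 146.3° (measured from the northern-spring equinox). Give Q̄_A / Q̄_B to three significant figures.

Q̄_A / Q̄_B ≈ 0.231

— Configuration A (ϕ=+54.5°):
Solar declination: sin δ = sin ε · sin L_s = sin 23.44° × sin 233.8° = -0.32100, so δ = -18.723°.
cos h₀ = −tan(+54.5°) tan(-18.723°) = 0.4752, h₀ = 1.0756 rad.
Bracket: h₀ sin ϕ sin δ + cos ϕ cos δ sin h₀ = 1.0756×0.81412×-0.32100 + 0.58070×0.94708×0.87989 = -0.281089 + 0.483913 = 0.202824.
Q̄ = (S_0/π) × [bracket] = (1361/π) × 0.202824 = 87.867 W/m².
— Configuration B (ϕ=+54.5°):
Solar declination: sin δ = sin ε · sin L_s = sin 23.44° × sin 146.3° = 0.22071, so δ = +12.751°.
cos h₀ = −tan(+54.5°) tan(+12.751°) = -0.3172, h₀ = 1.8936 rad.
Bracket: h₀ sin ϕ sin δ + cos ϕ cos δ sin h₀ = 1.8936×0.81412×0.22071 + 0.58070×0.97534×0.94834 = 0.340250 + 0.537121 = 0.877371.
Q̄ = (S_0/π) × [bracket] = (1361/π) × 0.877371 = 380.09 W/m².
Ratio Q̄_A / Q̄_B = 87.867 / 380.09 = 0.2312.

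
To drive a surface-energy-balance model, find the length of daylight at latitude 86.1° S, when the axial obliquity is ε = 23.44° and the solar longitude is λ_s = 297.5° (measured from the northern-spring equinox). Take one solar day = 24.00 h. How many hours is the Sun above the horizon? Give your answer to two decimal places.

Solar declination: sin δ = sin ε · sin λ_s = sin 23.44° × sin 297.5° = -0.35284, so δ = -20.661°.
Sunrise equation: cos H₀ = −tan φ · tan δ = -5.5315 ≤ −1, so the Sun never sets (polar day) and H₀ = π.
Daylight = 2H₀/(2π) × 24.00 h = (3.1416/π) × 24.00 = 24.00 h.

24.00 h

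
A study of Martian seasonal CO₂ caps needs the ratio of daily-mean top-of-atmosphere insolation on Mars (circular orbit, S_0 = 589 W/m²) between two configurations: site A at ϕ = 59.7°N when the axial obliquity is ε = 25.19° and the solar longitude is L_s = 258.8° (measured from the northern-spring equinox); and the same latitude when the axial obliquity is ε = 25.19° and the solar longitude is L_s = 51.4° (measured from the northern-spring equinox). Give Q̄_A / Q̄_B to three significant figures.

Q̄_A / Q̄_B ≈ 0.0425

— Configuration A (ϕ=+59.7°):
Solar declination: sin δ = sin ε · sin L_s = sin 25.19° × sin 258.8° = -0.41752, so δ = -24.678°.
cos h₀ = −tan(+59.7°) tan(-24.678°) = 0.7863, h₀ = 0.6660 rad.
Bracket: h₀ sin ϕ sin δ + cos ϕ cos δ sin h₀ = 0.6660×0.86340×-0.41752 + 0.50453×0.90867×0.61784 = -0.240084 + 0.283250 = 0.043166.
Q̄ = (S_0/π) × [bracket] = (589/π) × 0.043166 = 8.0930 W/m².
— Configuration B (ϕ=+59.7°):
Solar declination: sin δ = sin ε · sin L_s = sin 25.19° × sin 51.4° = 0.33263, so δ = +19.429°.
cos h₀ = −tan(+59.7°) tan(+19.429°) = -0.6036, h₀ = 2.2188 rad.
Bracket: h₀ sin ϕ sin δ + cos ϕ cos δ sin h₀ = 2.2188×0.86340×0.33263 + 0.50453×0.94306×0.79729 = 0.637223 + 0.379352 = 1.016575.
Q̄ = (S_0/π) × [bracket] = (589/π) × 1.016575 = 190.59 W/m².
Ratio Q̄_A / Q̄_B = 8.0930 / 190.59 = 0.04246.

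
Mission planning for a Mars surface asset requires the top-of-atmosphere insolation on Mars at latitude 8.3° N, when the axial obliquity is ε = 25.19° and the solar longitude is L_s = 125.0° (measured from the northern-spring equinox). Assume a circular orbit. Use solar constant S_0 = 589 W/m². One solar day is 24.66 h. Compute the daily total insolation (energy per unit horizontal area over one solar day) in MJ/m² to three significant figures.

Solar declination: sin δ = sin ε · sin L_s = sin 25.19° × sin 125.0° = 0.34865, so δ = +20.405°.
cos h₀ = −tan(+8.3°) tan(+20.405°) = -0.0543, h₀ = 1.6251 rad.
Bracket: h₀ sin ϕ sin δ + cos ϕ cos δ sin h₀ = 1.6251×0.14436×0.34865 + 0.98953×0.93725×0.99853 = 0.081793 + 0.926074 = 1.007867.
Q̄ = (S_0/π) × [bracket] = (589/π) × 1.007867 = 188.96 W/m².
Daily total = Q̄ × 24.66 h × 3600 s/h = 188.96 × 24.66 × 3600 / 10⁶ = 16.78 MJ/m².

16.8 MJ/m²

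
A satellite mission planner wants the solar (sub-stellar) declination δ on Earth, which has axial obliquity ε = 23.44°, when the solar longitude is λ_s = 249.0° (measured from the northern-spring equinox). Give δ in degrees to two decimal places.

δ = -21.80°

sin δ = sin ε · sin λ_s = sin 23.44° × sin 249.0° = -0.371368.
δ = arcsin(-0.371368) = -21.80°.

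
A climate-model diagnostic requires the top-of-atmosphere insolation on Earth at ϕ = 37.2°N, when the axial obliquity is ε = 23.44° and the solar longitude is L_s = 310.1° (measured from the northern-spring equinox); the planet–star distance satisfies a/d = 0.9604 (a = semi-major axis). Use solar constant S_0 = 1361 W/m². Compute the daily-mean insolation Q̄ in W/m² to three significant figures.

Q̄ ≈ 197 W/m²

Solar declination: sin δ = sin ε · sin L_s = sin 23.44° × sin 310.1° = -0.30428, so δ = -17.715°.
cos h₀ = −tan(+37.2°) tan(-17.715°) = 0.2425, h₀ = 1.3259 rad.
Bracket: h₀ sin ϕ sin δ + cos ϕ cos δ sin h₀ = 1.3259×0.60460×-0.30428 + 0.79653×0.95258×0.97016 = -0.243923 + 0.736117 = 0.492194.
Inverse-square distance factor (a/d)² = 0.9604² = 0.922368.
Q̄ = (S_0/π) × 0.922368 × [bracket] = (1361/π) × 0.922368 × 0.492194 = 196.7 W/m².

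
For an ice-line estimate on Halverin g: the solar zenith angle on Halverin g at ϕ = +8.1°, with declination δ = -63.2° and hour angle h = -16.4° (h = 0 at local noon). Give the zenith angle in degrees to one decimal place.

cos θ_z = sin ϕ sin δ + cos ϕ cos δ cos h = -0.125766 + 0.428218 = 0.302452.
θ_z = arccos(0.302452) = 72.4°.

θ_z = 72.4°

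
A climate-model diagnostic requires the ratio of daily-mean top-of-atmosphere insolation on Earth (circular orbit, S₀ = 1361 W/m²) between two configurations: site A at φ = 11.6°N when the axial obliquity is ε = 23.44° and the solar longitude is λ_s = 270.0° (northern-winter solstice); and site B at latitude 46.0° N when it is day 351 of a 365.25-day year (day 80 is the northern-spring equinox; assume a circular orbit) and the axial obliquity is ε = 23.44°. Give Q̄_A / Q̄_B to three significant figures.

Q̄_A / Q̄_B ≈ 3.06

— Configuration A (φ=+11.6°):
Solar declination: sin δ = sin ε · sin λ_s = sin 23.44° × sin 270.0° = -0.39779, so δ = -23.440°.
cos H₀ = −tan(+11.6°) tan(-23.440°) = 0.0890, H₀ = 1.4817 rad.
Bracket: H₀ sin φ sin δ + cos φ cos δ sin H₀ = 1.4817×0.20108×-0.39779 + 0.97958×0.91748×0.99603 = -0.118518 + 0.895177 = 0.776659.
Q̄ = (S₀/π) × [bracket] = (1361/π) × 0.776659 = 336.46 W/m².
— Configuration B (φ=+46.0°):
Solar longitude: λ_s = 360° × (351 − 80)/365.25 = 267.105°.
sin δ = sin 23.44° × sin 267.105° = -0.39728, so δ = -23.408°.
cos H₀ = −tan(+46.0°) tan(-23.408°) = 0.4483, H₀ = 1.1059 rad.
Bracket: H₀ sin φ sin δ + cos φ cos δ sin H₀ = 1.1059×0.71934×-0.39728 + 0.69466×0.91770×0.89389 = -0.316043 + 0.569845 = 0.253802.
Q̄ = (S₀/π) × [bracket] = (1361/π) × 0.253802 = 109.95 W/m².
Ratio Q̄_A / Q̄_B = 336.46 / 109.95 = 3.060.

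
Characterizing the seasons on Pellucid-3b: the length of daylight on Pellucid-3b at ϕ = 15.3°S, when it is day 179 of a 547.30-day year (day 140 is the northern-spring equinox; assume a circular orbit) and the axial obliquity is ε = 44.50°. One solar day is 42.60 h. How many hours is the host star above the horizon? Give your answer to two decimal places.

20.12 h

Solar longitude: L_s = 360° × (179 − 140)/547.30 = 25.653°.
sin δ = sin 44.50° × sin 25.653° = 0.30344, so δ = +17.664°.
cos h₀ = −tan ϕ · tan δ = −tan(-15.3°) × tan(+17.664°) = 0.0871, so h₀ = 1.4836 rad = 85.00°.
Daylight = 2h₀/(2π) × 42.60 h = (1.4836/π) × 42.60 = 20.12 h.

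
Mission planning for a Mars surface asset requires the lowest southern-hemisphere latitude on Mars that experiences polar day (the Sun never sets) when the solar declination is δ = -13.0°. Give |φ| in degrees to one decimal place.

|φ| = 77.0°

Polar day requires cos H₀ = −tan φ tan δ ≤ −1, i.e. tan φ tan δ ≥ 1.
The boundary is |tan φ| · |tan δ| = 1, so |φ| = 90° − |δ| = 90° − 13.0° = 77.0° in the southern hemisphere.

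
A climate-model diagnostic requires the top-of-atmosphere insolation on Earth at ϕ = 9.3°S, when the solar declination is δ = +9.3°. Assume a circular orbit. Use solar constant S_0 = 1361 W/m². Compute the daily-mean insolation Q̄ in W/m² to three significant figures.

cos h₀ = −tan(-9.3°) tan(+9.300°) = 0.0268, h₀ = 1.5440 rad.
Bracket: h₀ sin ϕ sin δ + cos ϕ cos δ sin h₀ = 1.5440×-0.16160×0.16160 + 0.98686×0.98686×0.99964 = -0.040321 + 0.973542 = 0.933221.
Q̄ = (S_0/π) × [bracket] = (1361/π) × 0.933221 = 404.3 W/m².

Q̄ ≈ 404 W/m²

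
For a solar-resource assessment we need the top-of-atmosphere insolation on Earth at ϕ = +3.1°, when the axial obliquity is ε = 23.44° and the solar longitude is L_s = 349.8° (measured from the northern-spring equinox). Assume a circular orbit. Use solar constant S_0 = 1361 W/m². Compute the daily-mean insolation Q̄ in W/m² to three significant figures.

Solar declination: sin δ = sin ε · sin L_s = sin 23.44° × sin 349.8° = -0.07044, so δ = -4.039°.
cos h₀ = −tan(+3.1°) tan(-4.039°) = 0.0038, h₀ = 1.5670 rad.
Bracket: h₀ sin ϕ sin δ + cos ϕ cos δ sin h₀ = 1.5670×0.05408×-0.07044 + 0.99854×0.99752×0.99999 = -0.005969 + 0.996054 = 0.990085.
Q̄ = (S_0/π) × [bracket] = (1361/π) × 0.990085 = 428.9 W/m².

Q̄ ≈ 429 W/m²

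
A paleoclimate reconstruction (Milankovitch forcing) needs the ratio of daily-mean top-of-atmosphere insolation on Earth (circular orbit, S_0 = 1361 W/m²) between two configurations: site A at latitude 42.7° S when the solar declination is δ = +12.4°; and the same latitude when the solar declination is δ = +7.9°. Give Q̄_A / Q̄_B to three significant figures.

Q̄_A / Q̄_B ≈ 0.858

— Configuration A (ϕ=-42.7°):
cos h₀ = −tan(-42.7°) tan(+12.400°) = 0.2029, h₀ = 1.3665 rad.
Bracket: h₀ sin ϕ sin δ + cos ϕ cos δ sin h₀ = 1.3665×-0.67816×0.21474 + 0.73491×0.97667×0.97920 = -0.199001 + 0.702835 = 0.503834.
Q̄ = (S_0/π) × [bracket] = (1361/π) × 0.503834 = 218.27 W/m².
— Configuration B (ϕ=-42.7°):
cos h₀ = −tan(-42.7°) tan(+7.900°) = 0.1280, h₀ = 1.4424 rad.
Bracket: h₀ sin ϕ sin δ + cos ϕ cos δ sin h₀ = 1.4424×-0.67816×0.13744 + 0.73491×0.99051×0.99177 = -0.134441 + 0.721945 = 0.587504.
Q̄ = (S_0/π) × [bracket] = (1361/π) × 0.587504 = 254.52 W/m².
Ratio Q̄_A / Q̄_B = 218.27 / 254.52 = 0.8576.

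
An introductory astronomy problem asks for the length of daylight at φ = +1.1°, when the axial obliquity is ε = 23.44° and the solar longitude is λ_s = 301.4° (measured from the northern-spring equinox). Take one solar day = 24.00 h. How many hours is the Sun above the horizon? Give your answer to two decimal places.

Solar declination: sin δ = sin ε · sin λ_s = sin 23.44° × sin 301.4° = -0.33953, so δ = -19.848°.
cos H₀ = −tan φ · tan δ = −tan(+1.1°) × tan(-19.848°) = 0.0069, so H₀ = 1.5639 rad = 89.60°.
Daylight = 2H₀/(2π) × 24.00 h = (1.5639/π) × 24.00 = 11.95 h.

11.95 h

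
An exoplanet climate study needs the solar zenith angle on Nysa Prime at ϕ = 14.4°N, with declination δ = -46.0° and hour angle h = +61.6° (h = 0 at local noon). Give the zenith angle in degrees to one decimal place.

θ_z = 81.9°

cos θ_z = sin ϕ sin δ + cos ϕ cos δ cos h = -0.178893 + 0.320016 = 0.141123.
θ_z = arccos(0.141123) = 81.9°.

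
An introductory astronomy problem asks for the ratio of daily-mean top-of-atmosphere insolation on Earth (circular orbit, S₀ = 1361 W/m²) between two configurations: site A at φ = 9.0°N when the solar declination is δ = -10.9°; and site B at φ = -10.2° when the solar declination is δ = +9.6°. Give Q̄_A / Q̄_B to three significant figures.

Q̄_A / Q̄_B ≈ 0.999

— Configuration A (φ=+9.0°):
cos H₀ = −tan(+9.0°) tan(-10.900°) = 0.0305, H₀ = 1.5403 rad.
Bracket: H₀ sin φ sin δ + cos φ cos δ sin H₀ = 1.5403×0.15643×-0.18910 + 0.98769×0.98196×0.99953 = -0.045563 + 0.969416 = 0.923853.
Q̄ = (S₀/π) × [bracket] = (1361/π) × 0.923853 = 400.23 W/m².
— Configuration B (φ=-10.2°):
cos H₀ = −tan(-10.2°) tan(+9.600°) = 0.0304, H₀ = 1.5404 rad.
Bracket: H₀ sin φ sin δ + cos φ cos δ sin H₀ = 1.5404×-0.17708×0.16677 + 0.98420×0.98600×0.99954 = -0.045491 + 0.969975 = 0.924484.
Q̄ = (S₀/π) × [bracket] = (1361/π) × 0.924484 = 400.50 W/m².
Ratio Q̄_A / Q̄_B = 400.23 / 400.50 = 0.9993.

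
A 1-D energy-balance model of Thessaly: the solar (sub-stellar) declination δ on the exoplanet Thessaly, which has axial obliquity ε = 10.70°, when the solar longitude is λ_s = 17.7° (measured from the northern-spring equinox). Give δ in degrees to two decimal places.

δ = +3.24°

sin δ = sin ε · sin λ_s = sin 10.70° × sin 17.7° = 0.056449.
δ = arcsin(0.056449) = +3.24°.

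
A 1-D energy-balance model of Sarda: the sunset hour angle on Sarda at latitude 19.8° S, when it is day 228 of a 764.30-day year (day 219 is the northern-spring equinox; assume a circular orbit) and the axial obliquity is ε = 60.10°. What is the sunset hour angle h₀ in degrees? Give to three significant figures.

Solar longitude: L_s = 360° × (228 − 219)/764.30 = 4.239°.
sin δ = sin 60.10° × sin 4.239° = 0.06408, so δ = +3.674°.
cos h₀ = −tan ϕ · tan δ = −tan(-19.8°) × tan(+3.674°) = 0.0231, so h₀ = 1.5477 rad = 88.68°.

h₀ = 88.7°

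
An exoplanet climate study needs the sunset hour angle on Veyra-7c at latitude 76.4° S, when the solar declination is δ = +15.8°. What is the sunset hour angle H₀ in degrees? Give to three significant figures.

cos H₀ = −tan φ · tan δ = 1.1697 ≥ 1, so the host star never rises (polar night) and H₀ = 0.

H₀ = 0.00°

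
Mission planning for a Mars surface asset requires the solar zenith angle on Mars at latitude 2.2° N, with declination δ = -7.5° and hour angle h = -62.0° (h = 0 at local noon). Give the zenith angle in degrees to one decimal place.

θ_z = 62.6°

cos θ_z = sin ϕ sin δ + cos ϕ cos δ cos h = -0.005011 + 0.465112 = 0.460101.
θ_z = arccos(0.460101) = 62.6°.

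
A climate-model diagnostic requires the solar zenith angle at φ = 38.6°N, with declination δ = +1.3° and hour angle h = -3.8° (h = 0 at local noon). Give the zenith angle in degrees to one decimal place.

cos θ_z = sin φ sin δ + cos φ cos δ cos h = 0.014154 + 0.779602 = 0.793756.
θ_z = arccos(0.793756) = 37.5°.

θ_z = 37.5°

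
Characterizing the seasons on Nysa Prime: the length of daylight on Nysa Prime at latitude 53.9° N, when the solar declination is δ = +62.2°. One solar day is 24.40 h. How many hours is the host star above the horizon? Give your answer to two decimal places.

24.40 h

Sunrise equation: cos H₀ = −tan φ · tan δ = -2.6010 ≤ −1, so the host star never sets (polar day) and H₀ = π.
Daylight = 2H₀/(2π) × 24.40 h = (3.1416/π) × 24.40 = 24.40 h.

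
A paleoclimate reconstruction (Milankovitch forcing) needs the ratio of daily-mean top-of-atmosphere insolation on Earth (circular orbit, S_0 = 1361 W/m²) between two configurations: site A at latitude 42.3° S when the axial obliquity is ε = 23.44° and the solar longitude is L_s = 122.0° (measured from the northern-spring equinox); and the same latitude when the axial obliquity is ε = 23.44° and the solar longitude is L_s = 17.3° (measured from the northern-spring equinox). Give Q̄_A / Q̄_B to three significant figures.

Q̄_A / Q̄_B ≈ 0.614

— Configuration A (ϕ=-42.3°):
Solar declination: sin δ = sin ε · sin L_s = sin 23.44° × sin 122.0° = 0.33734, so δ = +19.715°.
cos h₀ = −tan(-42.3°) tan(+19.715°) = 0.3261, h₀ = 1.2386 rad.
Bracket: h₀ sin ϕ sin δ + cos ϕ cos δ sin h₀ = 1.2386×-0.67301×0.33734 + 0.73963×0.94138×0.94534 = -0.281203 + 0.658215 = 0.377012.
Q̄ = (S_0/π) × [bracket] = (1361/π) × 0.377012 = 163.33 W/m².
— Configuration B (ϕ=-42.3°):
Solar declination: sin δ = sin ε · sin L_s = sin 23.44° × sin 17.3° = 0.11829, so δ = +6.794°.
cos h₀ = −tan(-42.3°) tan(+6.794°) = 0.1084, h₀ = 1.4622 rad.
Bracket: h₀ sin ϕ sin δ + cos ϕ cos δ sin h₀ = 1.4622×-0.67301×0.11829 + 0.73963×0.99298×0.99411 = -0.116406 + 0.730112 = 0.613706.
Q̄ = (S_0/π) × [bracket] = (1361/π) × 0.613706 = 265.87 W/m².
Ratio Q̄_A / Q̄_B = 163.33 / 265.87 = 0.6143.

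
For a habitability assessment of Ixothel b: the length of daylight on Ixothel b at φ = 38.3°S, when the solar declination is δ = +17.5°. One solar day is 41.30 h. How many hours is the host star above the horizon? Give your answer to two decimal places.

17.34 h

cos H₀ = −tan φ · tan δ = −tan(-38.3°) × tan(+17.500°) = 0.2490, so H₀ = 1.3191 rad = 75.58°.
Daylight = 2H₀/(2π) × 41.30 h = (1.3191/π) × 41.30 = 17.34 h.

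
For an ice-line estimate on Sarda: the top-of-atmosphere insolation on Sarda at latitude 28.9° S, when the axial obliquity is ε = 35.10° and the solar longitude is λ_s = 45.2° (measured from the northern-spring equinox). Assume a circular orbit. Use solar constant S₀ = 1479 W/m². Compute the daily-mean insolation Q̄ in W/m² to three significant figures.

Solar declination: sin δ = sin ε · sin λ_s = sin 35.10° × sin 45.2° = 0.40801, so δ = +24.080°.
cos H₀ = −tan(-28.9°) tan(+24.080°) = 0.2467, H₀ = 1.3215 rad.
Bracket: H₀ sin φ sin δ + cos φ cos δ sin H₀ = 1.3215×-0.48328×0.40801 + 0.87546×0.91298×0.96909 = -0.260577 + 0.774572 = 0.513995.
Q̄ = (S₀/π) × [bracket] = (1479/π) × 0.513995 = 242.0 W/m².

Q̄ ≈ 242 W/m²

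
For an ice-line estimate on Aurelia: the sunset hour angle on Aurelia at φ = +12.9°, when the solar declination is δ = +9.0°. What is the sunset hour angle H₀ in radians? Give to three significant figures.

H₀ = 1.61 rad

cos H₀ = −tan φ · tan δ = −tan(+12.9°) × tan(+9.000°) = -0.0363, so H₀ = 1.6071 rad = 92.08°.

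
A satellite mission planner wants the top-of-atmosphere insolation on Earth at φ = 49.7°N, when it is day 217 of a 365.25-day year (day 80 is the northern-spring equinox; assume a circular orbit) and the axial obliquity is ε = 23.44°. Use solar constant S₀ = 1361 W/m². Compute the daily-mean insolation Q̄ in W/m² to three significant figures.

Solar longitude: λ_s = 360° × (217 − 80)/365.25 = 135.031°.
sin δ = sin 23.44° × sin 135.031° = 0.28113, so δ = +16.328°.
cos H₀ = −tan(+49.7°) tan(+16.328°) = -0.3454, H₀ = 1.9235 rad.
Bracket: H₀ sin φ sin δ + cos φ cos δ sin H₀ = 1.9235×0.76267×0.28113 + 0.64679×0.95967×0.93845 = 0.412417 + 0.582501 = 0.994918.
Q̄ = (S₀/π) × [bracket] = (1361/π) × 0.994918 = 431.0 W/m².

Q̄ ≈ 431 W/m²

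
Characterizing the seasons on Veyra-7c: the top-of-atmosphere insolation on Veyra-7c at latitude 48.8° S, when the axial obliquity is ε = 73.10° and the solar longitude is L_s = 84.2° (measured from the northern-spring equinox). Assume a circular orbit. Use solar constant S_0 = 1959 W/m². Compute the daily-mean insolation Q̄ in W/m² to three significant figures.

Solar declination: sin δ = sin ε · sin L_s = sin 73.10° × sin 84.2° = 0.95192, so δ = +72.160°.
cos h₀ = −tan(-48.8°) tan(+72.160°) = 3.5493 ≥ 1 ⇒ polar night, h₀ = 0 and Q̄ = 0.

Q̄ ≈ 0.00 W/m²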